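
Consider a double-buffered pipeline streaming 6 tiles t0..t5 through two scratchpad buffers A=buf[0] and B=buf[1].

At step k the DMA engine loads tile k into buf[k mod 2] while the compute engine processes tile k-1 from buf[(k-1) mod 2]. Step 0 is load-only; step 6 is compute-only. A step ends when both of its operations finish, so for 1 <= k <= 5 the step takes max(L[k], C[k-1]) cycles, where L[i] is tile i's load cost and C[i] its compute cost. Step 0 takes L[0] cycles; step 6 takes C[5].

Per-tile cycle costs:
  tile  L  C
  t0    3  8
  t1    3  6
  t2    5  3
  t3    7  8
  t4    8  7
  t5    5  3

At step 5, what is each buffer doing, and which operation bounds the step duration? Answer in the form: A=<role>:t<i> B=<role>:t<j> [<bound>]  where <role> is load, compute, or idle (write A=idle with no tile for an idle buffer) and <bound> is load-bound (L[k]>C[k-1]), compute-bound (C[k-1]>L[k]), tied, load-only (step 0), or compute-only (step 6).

  0. 3=3c; end=3; A:t0 B:-
  1. max(3,8)=8c; end=11; A:t0 B:t1
  2. max(5,6)=6c; end=17; A:t2 B:t1
  3. max(7,3)=7c; end=24; A:t2 B:t3
  4. max(8,8)=8c; end=32; A:t4 B:t3
  5. max(5,7)=7c; end=39; A:t4 B:t5
  6. 3=3c; end=42; A:t4 B:t5

step 5: A=compute:t4 B=load:t5 [compute-bound]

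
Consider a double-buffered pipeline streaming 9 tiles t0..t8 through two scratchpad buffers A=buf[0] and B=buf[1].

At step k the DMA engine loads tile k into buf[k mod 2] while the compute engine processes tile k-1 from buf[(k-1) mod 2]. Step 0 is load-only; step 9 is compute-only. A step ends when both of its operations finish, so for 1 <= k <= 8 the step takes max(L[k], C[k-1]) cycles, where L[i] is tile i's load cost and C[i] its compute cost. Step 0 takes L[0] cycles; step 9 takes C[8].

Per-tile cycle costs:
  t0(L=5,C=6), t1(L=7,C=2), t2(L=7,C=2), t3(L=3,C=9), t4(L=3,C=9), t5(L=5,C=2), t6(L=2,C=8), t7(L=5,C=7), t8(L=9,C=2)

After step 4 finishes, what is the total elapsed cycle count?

k=0 load=t0/5c comp=- wait=5 total=5
k=1 load=t1/7c comp=t0/6c wait=7 total=12
k=2 load=t2/7c comp=t1/2c wait=7 total=19
k=3 load=t3/3c comp=t2/2c wait=3 total=22
k=4 load=t4/3c comp=t3/9c wait=9 total=31
k=5 load=t5/5c comp=t4/9c wait=9 total=40
k=6 load=t6/2c comp=t5/2c wait=2 total=42
k=7 load=t7/5c comp=t6/8c wait=8 total=50
k=8 load=t8/9c comp=t7/7c wait=9 total=59
k=9 load=- comp=t8/2c wait=2 total=61

end_cycle[4] = 31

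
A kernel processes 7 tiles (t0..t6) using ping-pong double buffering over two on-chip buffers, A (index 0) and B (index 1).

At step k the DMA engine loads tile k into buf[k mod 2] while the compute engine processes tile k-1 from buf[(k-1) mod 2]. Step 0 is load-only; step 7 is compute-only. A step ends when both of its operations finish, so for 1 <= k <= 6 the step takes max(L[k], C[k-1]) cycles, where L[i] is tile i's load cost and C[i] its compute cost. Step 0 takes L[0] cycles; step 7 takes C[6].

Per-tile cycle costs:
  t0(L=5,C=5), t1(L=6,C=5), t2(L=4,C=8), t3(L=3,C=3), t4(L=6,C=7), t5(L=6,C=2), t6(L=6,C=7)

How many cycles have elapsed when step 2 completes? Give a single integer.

  0. 5=5c; end=5; A:t0 B:-
  1. max(6,5)=6c; end=11; A:t0 B:t1
  2. max(4,5)=5c; end=16; A:t2 B:t1
  3. max(3,8)=8c; end=24; A:t2 B:t3
  4. max(6,3)=6c; end=30; A:t4 B:t3
  5. max(6,7)=7c; end=37; A:t4 B:t5
  6. max(6,2)=6c; end=43; A:t6 B:t5
  7. 7=7c; end=50; A:t6 B:t5

end_cycle[2] = 16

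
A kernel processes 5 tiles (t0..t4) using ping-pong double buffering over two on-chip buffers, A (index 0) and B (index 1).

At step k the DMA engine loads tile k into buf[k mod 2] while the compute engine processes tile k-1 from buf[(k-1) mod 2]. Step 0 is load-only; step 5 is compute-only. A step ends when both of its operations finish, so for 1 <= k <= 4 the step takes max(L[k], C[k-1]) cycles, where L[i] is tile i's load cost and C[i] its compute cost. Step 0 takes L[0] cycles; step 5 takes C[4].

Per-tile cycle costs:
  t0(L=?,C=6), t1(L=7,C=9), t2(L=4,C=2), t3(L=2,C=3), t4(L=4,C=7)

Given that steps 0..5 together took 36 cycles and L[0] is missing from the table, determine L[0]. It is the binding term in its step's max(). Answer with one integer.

step 0: dur = L[0]=? = L[0]  (unknown; binding)
step 1: dur = max(L[1]=7, C[0]=6) = 7
step 2: dur = max(L[2]=4, C[1]=9) = 9
step 3: dur = max(L[3]=2, C[2]=2) = 2
step 4: dur = max(L[4]=4, C[3]=3) = 4
step 5: dur = C[4]=7 = 7
sum of known step durations = 29
dur[0] = total - known = 36 - 29 = 7
L[0] is the binding max in step 0, so L[0] = dur[0] = 7

L[0] = 7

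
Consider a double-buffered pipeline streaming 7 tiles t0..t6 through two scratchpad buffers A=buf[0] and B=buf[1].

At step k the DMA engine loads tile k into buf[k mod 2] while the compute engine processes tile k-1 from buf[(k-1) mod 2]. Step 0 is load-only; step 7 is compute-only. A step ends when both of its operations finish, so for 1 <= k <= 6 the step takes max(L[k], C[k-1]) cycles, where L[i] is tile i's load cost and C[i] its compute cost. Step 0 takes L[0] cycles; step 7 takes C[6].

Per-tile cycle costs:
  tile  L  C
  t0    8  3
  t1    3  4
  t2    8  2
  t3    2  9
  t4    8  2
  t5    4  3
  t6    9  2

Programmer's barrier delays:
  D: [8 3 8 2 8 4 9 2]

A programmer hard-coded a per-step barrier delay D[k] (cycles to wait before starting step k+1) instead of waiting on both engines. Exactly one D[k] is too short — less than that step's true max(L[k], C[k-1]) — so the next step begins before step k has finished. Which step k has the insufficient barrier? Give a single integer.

step 0: need L[0]=8 = 8; D[0]=8 ok
step 1: need max(L[1]=3,C[0]=3) = 3; D[1]=3 ok
step 2: need max(L[2]=8,C[1]=4) = 8; D[2]=8 ok
step 3: need max(L[3]=2,C[2]=2) = 2; D[3]=2 ok
step 4: need max(L[4]=8,C[3]=9) = 9; D[4]=8 SHORT
step 5: need max(L[5]=4,C[4]=2) = 4; D[5]=4 ok
step 6: need max(L[6]=9,C[5]=3) = 9; D[6]=9 ok
step 7: need C[6]=2 = 2; D[7]=2 ok

hazard at step 4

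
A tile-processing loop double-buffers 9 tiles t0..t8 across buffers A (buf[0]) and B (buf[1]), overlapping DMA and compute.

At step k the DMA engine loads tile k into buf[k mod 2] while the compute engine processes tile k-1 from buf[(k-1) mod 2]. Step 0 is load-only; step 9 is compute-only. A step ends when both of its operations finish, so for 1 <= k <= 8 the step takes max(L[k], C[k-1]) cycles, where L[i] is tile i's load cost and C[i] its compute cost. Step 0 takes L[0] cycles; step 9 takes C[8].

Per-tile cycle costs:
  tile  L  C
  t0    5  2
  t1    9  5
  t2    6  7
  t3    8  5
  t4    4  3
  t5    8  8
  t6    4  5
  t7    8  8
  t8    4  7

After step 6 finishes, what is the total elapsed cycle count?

  0. 5=5c; end=5; A:t0 B:-
  1. max(9,2)=9c; end=14; A:t0 B:t1
  2. max(6,5)=6c; end=20; A:t2 B:t1
  3. max(8,7)=8c; end=28; A:t2 B:t3
  4. max(4,5)=5c; end=33; A:t4 B:t3
  5. max(8,3)=8c; end=41; A:t4 B:t5
  6. max(4,8)=8c; end=49; A:t6 B:t5
  7. max(8,5)=8c; end=57; A:t6 B:t7
  8. max(4,8)=8c; end=65; A:t8 B:t7
  9. 7=7c; end=72; A:t8 B:t7

end_cycle[6] = 49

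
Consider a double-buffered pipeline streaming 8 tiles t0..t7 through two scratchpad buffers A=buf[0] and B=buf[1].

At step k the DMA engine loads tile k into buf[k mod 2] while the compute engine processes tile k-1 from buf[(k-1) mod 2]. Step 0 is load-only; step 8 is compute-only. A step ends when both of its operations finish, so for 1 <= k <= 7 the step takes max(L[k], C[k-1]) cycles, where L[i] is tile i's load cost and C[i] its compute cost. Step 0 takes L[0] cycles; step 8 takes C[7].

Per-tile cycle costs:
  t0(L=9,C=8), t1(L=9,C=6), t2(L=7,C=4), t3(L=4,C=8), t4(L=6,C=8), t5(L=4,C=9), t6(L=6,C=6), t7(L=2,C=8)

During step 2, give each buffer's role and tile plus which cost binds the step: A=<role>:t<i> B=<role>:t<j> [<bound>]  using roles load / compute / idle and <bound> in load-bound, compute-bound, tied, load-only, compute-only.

[0] DMA t0→A (9c) ∥ CU idle ⇒ 9c, clock 9
[1] DMA t1→B (9c) ∥ CU A:t0 (8c) ⇒ 9c, clock 18
[2] DMA t2→A (7c) ∥ CU B:t1 (6c) ⇒ 7c, clock 25
[3] DMA t3→B (4c) ∥ CU A:t2 (4c) ⇒ 4c, clock 29
[4] DMA t4→A (6c) ∥ CU B:t3 (8c) ⇒ 8c, clock 37
[5] DMA t5→B (4c) ∥ CU A:t4 (8c) ⇒ 8c, clock 45
[6] DMA t6→A (6c) ∥ CU B:t5 (9c) ⇒ 9c, clock 54
[7] DMA t7→B (2c) ∥ CU A:t6 (6c) ⇒ 6c, clock 60
[8] DMA idle ∥ CU B:t7 (8c) ⇒ 8c, clock 68

step 2: A=load:t2 B=compute:t1 [load-bound]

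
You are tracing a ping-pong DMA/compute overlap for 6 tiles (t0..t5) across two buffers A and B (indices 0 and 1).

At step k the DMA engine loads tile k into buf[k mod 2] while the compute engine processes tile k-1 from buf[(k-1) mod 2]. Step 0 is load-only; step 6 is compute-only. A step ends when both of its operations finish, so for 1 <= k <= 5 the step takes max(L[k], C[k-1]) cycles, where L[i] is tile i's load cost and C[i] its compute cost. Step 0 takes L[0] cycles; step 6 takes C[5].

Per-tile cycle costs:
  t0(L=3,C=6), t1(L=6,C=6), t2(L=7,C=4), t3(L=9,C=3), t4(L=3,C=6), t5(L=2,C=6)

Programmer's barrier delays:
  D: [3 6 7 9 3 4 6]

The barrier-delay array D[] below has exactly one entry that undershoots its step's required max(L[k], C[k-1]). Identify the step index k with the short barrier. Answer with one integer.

hazard at step 5

[0] required=L[0]=3=3 vs D=3 ok
[1] required=max(L[1]=6,C[0]=6)=6 vs D=6 ok
[2] required=max(L[2]=7,C[1]=6)=7 vs D=7 ok
[3] required=max(L[3]=9,C[2]=4)=9 vs D=9 ok
[4] required=max(L[4]=3,C[3]=3)=3 vs D=3 ok
[5] required=max(L[5]=2,C[4]=6)=6 vs D=4 SHORT
[6] required=C[5]=6=6 vs D=6 ok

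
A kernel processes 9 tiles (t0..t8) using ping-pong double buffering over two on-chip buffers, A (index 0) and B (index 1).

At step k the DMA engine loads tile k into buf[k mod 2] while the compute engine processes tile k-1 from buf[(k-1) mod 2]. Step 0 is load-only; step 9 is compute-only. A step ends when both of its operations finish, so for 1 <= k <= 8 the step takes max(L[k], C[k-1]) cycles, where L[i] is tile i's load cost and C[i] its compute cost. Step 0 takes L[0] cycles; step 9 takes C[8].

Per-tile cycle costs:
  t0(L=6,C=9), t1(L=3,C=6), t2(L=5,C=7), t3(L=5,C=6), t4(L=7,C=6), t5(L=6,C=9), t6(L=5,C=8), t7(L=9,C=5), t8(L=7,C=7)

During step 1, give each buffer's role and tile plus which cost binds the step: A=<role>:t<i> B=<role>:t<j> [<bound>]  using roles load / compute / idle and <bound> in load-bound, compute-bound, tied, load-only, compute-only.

step 1: A=compute:t0 B=load:t1 [compute-bound]

  0. 6=6c; end=6; A:t0 B:-
  1. max(3,9)=9c; end=15; A:t0 B:t1
  2. max(5,6)=6c; end=21; A:t2 B:t1
  3. max(5,7)=7c; end=28; A:t2 B:t3
  4. max(7,6)=7c; end=35; A:t4 B:t3
  5. max(6,6)=6c; end=41; A:t4 B:t5
  6. max(5,9)=9c; end=50; A:t6 B:t5
  7. max(9,8)=9c; end=59; A:t6 B:t7
  8. max(7,5)=7c; end=66; A:t8 B:t7
  9. 7=7c; end=73; A:t8 B:t7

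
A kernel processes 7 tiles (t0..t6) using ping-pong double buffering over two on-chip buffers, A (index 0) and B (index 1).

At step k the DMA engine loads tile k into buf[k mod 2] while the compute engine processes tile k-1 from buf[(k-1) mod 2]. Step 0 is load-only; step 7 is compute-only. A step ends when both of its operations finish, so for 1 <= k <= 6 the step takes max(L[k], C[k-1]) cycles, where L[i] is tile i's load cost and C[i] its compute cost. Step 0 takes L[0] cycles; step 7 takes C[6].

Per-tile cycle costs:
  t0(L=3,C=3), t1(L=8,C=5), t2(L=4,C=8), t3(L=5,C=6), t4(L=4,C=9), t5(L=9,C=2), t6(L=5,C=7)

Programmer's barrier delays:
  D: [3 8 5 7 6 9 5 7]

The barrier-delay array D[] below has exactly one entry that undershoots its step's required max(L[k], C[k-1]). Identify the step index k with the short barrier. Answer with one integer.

hazard at step 3

k=0 barrier L[0]=3→3c, D[0]=3 ok
k=1 barrier max(L[1]=8,C[0]=3)→8c, D[1]=8 ok
k=2 barrier max(L[2]=4,C[1]=5)→5c, D[2]=5 ok
k=3 barrier max(L[3]=5,C[2]=8)→8c, D[3]=7 SHORT
k=4 barrier max(L[4]=4,C[3]=6)→6c, D[4]=6 ok
k=5 barrier max(L[5]=9,C[4]=9)→9c, D[5]=9 ok
k=6 barrier max(L[6]=5,C[5]=2)→5c, D[6]=5 ok
k=7 barrier C[6]=7→7c, D[7]=7 ok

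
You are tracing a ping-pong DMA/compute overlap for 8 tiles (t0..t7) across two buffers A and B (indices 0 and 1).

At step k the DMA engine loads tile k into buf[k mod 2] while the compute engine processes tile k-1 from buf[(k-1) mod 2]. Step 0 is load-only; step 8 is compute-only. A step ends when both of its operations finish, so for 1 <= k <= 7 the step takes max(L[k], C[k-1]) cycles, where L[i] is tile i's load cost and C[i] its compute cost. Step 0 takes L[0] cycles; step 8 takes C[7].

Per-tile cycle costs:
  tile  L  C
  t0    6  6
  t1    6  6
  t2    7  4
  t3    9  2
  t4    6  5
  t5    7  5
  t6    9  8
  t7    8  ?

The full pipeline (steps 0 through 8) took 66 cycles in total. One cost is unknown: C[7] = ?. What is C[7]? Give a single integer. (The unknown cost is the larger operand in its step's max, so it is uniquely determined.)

step 0: dur = L[0]=6 = 6
step 1: dur = max(L[1]=6, C[0]=6) = 6
step 2: dur = max(L[2]=7, C[1]=6) = 7
step 3: dur = max(L[3]=9, C[2]=4) = 9
step 4: dur = max(L[4]=6, C[3]=2) = 6
step 5: dur = max(L[5]=7, C[4]=5) = 7
step 6: dur = max(L[6]=9, C[5]=5) = 9
step 7: dur = max(L[7]=8, C[6]=8) = 8
step 8: dur = C[7]=? = C[7]  (unknown; binding)
sum of known step durations = 58
dur[8] = total - known = 66 - 58 = 8
C[7] is the binding max in step 8, so C[7] = dur[8] = 8

C[7] = 8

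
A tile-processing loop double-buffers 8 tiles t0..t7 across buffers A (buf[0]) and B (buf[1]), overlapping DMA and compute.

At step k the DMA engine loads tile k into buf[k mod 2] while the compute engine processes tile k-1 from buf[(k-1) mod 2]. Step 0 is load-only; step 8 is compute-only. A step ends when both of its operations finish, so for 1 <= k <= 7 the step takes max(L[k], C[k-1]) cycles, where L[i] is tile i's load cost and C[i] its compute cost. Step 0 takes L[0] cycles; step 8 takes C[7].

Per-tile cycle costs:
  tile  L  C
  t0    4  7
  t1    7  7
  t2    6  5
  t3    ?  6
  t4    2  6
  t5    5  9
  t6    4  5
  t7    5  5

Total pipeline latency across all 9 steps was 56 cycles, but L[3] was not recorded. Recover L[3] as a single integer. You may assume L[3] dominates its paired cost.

L[3] = 7

step 0 = dur = L[0]=4 = 4
step 1 = dur = max(L[1]=7, C[0]=7) = 7
step 2 = dur = max(L[2]=6, C[1]=7) = 7
step 3 = dur = max(L[3]=?, C[2]=5) = L[3]  (unknown; binding)
step 4 = dur = max(L[4]=2, C[3]=6) = 6
step 5 = dur = max(L[5]=5, C[4]=6) = 6
step 6 = dur = max(L[6]=4, C[5]=9) = 9
step 7 = dur = max(L[7]=5, C[6]=5) = 5
step 8 = dur = C[7]=5 = 5
sum of known step durations = 49
dur[3] = total - known = 56 - 49 = 7
L[3] is the binding max in step 3, so L[3] = dur[3] = 7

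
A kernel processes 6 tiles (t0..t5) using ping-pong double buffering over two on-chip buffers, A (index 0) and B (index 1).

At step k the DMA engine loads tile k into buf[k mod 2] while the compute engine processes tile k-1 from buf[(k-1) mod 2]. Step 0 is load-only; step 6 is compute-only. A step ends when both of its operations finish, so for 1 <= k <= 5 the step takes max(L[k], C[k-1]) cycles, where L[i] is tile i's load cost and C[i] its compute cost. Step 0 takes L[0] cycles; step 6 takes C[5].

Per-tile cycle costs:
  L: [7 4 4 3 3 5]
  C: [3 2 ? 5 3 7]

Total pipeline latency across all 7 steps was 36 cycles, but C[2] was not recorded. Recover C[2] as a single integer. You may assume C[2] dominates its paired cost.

C[2] = 4

step 0 = dur = L[0]=7 = 7
step 1 = dur = max(L[1]=4, C[0]=3) = 4
step 2 = dur = max(L[2]=4, C[1]=2) = 4
step 3 = dur = max(L[3]=3, C[2]=?) = C[2]  (unknown; binding)
step 4 = dur = max(L[4]=3, C[3]=5) = 5
step 5 = dur = max(L[5]=5, C[4]=3) = 5
step 6 = dur = C[5]=7 = 7
sum of known step durations = 32
dur[3] = total - known = 36 - 32 = 4
C[2] is the binding max in step 3, so C[2] = dur[3] = 4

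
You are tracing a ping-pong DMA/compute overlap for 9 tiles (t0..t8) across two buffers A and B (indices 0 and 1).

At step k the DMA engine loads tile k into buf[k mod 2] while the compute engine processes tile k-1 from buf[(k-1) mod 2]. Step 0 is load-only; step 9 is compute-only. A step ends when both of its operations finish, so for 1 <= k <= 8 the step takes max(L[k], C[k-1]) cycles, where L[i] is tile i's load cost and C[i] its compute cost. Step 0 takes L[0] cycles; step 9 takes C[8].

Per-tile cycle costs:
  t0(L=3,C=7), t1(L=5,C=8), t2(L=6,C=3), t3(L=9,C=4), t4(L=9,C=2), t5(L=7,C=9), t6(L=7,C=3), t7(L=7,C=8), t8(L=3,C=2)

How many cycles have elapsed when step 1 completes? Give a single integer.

end_cycle[1] = 10

step 0: L[0]=3 → dur=3, Σ=3 | A=load:t0 B=idle [load-only]
step 1: L[1]=5 C[0]=7 → dur=7, Σ=10 | A=compute:t0 B=load:t1 [compute-bound]
step 2: L[2]=6 C[1]=8 → dur=8, Σ=18 | A=load:t2 B=compute:t1 [compute-bound]
step 3: L[3]=9 C[2]=3 → dur=9, Σ=27 | A=compute:t2 B=load:t3 [load-bound]
step 4: L[4]=9 C[3]=4 → dur=9, Σ=36 | A=load:t4 B=compute:t3 [load-bound]
step 5: L[5]=7 C[4]=2 → dur=7, Σ=43 | A=compute:t4 B=load:t5 [load-bound]
step 6: L[6]=7 C[5]=9 → dur=9, Σ=52 | A=load:t6 B=compute:t5 [compute-bound]
step 7: L[7]=7 C[6]=3 → dur=7, Σ=59 | A=compute:t6 B=load:t7 [load-bound]
step 8: L[8]=3 C[7]=8 → dur=8, Σ=67 | A=load:t8 B=compute:t7 [compute-bound]
step 9: C[8]=2 → dur=2, Σ=69 | A=compute:t8 B=idle [compute-only]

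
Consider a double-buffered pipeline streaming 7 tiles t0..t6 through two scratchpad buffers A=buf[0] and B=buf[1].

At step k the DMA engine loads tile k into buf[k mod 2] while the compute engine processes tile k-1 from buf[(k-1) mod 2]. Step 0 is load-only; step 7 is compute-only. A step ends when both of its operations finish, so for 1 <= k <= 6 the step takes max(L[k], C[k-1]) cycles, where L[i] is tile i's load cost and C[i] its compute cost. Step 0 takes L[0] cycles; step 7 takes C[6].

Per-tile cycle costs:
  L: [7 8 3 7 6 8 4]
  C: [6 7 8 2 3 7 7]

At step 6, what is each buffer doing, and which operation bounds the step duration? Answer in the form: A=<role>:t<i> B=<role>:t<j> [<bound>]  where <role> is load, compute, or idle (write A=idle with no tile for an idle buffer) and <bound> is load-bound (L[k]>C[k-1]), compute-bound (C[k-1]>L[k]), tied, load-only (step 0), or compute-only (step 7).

  0. 7=7c; end=7; A:t0 B:-
  1. max(8,6)=8c; end=15; A:t0 B:t1
  2. max(3,7)=7c; end=22; A:t2 B:t1
  3. max(7,8)=8c; end=30; A:t2 B:t3
  4. max(6,2)=6c; end=36; A:t4 B:t3
  5. max(8,3)=8c; end=44; A:t4 B:t5
  6. max(4,7)=7c; end=51; A:t6 B:t5
  7. 7=7c; end=58; A:t6 B:t5

step 6: A=load:t6 B=compute:t5 [compute-bound]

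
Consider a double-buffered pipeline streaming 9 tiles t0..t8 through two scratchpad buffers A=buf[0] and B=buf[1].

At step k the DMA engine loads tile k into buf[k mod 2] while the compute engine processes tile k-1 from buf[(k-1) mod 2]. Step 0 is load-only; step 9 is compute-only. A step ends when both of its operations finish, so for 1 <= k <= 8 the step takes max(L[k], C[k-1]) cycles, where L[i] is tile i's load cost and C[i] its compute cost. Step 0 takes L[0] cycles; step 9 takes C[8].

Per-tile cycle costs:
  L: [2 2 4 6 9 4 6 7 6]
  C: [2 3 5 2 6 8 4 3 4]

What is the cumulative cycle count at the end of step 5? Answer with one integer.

k=0 load=t0/2c comp=- wait=2 total=2
k=1 load=t1/2c comp=t0/2c wait=2 total=4
k=2 load=t2/4c comp=t1/3c wait=4 total=8
k=3 load=t3/6c comp=t2/5c wait=6 total=14
k=4 load=t4/9c comp=t3/2c wait=9 total=23
k=5 load=t5/4c comp=t4/6c wait=6 total=29
k=6 load=t6/6c comp=t5/8c wait=8 total=37
k=7 load=t7/7c comp=t6/4c wait=7 total=44
k=8 load=t8/6c comp=t7/3c wait=6 total=50
k=9 load=- comp=t8/4c wait=4 total=54

end_cycle[5] = 29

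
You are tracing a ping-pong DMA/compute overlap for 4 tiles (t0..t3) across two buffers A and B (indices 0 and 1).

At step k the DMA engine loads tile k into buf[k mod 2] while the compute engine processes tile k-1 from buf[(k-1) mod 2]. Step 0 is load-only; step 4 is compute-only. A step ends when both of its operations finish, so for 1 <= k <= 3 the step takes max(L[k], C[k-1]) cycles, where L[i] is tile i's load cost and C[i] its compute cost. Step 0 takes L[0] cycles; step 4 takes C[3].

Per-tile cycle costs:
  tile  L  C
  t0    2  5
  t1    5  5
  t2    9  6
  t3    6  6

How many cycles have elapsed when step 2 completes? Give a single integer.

  0. 2=2c; end=2; A:t0 B:-
  1. max(5,5)=5c; end=7; A:t0 B:t1
  2. max(9,5)=9c; end=16; A:t2 B:t1
  3. max(6,6)=6c; end=22; A:t2 B:t3
  4. 6=6c; end=28; A:t2 B:t3

end_cycle[2] = 16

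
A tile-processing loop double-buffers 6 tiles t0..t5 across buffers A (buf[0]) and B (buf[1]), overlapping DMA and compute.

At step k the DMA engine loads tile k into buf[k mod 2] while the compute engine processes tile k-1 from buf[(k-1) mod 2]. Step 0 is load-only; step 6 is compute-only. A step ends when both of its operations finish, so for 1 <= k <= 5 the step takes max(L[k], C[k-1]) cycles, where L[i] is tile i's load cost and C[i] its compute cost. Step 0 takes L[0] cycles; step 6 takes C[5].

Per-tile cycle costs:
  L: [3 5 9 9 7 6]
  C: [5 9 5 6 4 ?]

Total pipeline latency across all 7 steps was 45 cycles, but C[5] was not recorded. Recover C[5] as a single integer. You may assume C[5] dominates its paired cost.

C[5] = 6

step 0: dur = L[0]=3 = 3
step 1: dur = max(L[1]=5, C[0]=5) = 5
step 2: dur = max(L[2]=9, C[1]=9) = 9
step 3: dur = max(L[3]=9, C[2]=5) = 9
step 4: dur = max(L[4]=7, C[3]=6) = 7
step 5: dur = max(L[5]=6, C[4]=4) = 6
step 6: dur = C[5]=? = C[5]  (unknown; binding)
sum of known step durations = 39
dur[6] = total - known = 45 - 39 = 6
C[5] is the binding max in step 6, so C[5] = dur[6] = 6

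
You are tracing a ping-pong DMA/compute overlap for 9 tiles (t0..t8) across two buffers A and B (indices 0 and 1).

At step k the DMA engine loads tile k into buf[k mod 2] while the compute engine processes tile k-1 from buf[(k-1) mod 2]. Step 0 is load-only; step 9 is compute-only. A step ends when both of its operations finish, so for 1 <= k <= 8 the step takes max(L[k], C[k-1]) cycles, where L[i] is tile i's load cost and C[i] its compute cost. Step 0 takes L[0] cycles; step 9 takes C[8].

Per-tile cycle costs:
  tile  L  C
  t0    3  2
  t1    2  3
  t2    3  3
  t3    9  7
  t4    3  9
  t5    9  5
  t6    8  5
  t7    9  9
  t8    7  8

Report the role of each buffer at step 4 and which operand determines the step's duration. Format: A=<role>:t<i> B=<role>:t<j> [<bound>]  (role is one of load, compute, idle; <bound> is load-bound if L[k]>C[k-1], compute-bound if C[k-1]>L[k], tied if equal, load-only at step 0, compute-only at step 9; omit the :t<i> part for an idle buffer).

step 4: A=load:t4 B=compute:t3 [compute-bound]

k=0 load=t0/3c comp=- wait=3 total=3
k=1 load=t1/2c comp=t0/2c wait=2 total=5
k=2 load=t2/3c comp=t1/3c wait=3 total=8
k=3 load=t3/9c comp=t2/3c wait=9 total=17
k=4 load=t4/3c comp=t3/7c wait=7 total=24
k=5 load=t5/9c comp=t4/9c wait=9 total=33
k=6 load=t6/8c comp=t5/5c wait=8 total=41
k=7 load=t7/9c comp=t6/5c wait=9 total=50
k=8 load=t8/7c comp=t7/9c wait=9 total=59
k=9 load=- comp=t8/8c wait=8 total=67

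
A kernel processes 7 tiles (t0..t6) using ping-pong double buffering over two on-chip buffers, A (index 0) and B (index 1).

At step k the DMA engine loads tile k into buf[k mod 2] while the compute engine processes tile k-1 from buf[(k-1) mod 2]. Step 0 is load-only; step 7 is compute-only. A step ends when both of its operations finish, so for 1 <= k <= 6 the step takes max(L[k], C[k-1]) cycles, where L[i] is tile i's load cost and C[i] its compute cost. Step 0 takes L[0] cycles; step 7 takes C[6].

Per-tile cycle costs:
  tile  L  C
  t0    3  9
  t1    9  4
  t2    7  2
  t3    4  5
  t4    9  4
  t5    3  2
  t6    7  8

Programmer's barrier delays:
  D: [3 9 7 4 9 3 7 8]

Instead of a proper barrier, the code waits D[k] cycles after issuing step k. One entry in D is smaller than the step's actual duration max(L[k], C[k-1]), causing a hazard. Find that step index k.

hazard at step 5

k=0 barrier L[0]=3→3c, D[0]=3 ok
k=1 barrier max(L[1]=9,C[0]=9)→9c, D[1]=9 ok
k=2 barrier max(L[2]=7,C[1]=4)→7c, D[2]=7 ok
k=3 barrier max(L[3]=4,C[2]=2)→4c, D[3]=4 ok
k=4 barrier max(L[4]=9,C[3]=5)→9c, D[4]=9 ok
k=5 barrier max(L[5]=3,C[4]=4)→4c, D[5]=3 SHORT
k=6 barrier max(L[6]=7,C[5]=2)→7c, D[6]=7 ok
k=7 barrier C[6]=8→8c, D[7]=8 ok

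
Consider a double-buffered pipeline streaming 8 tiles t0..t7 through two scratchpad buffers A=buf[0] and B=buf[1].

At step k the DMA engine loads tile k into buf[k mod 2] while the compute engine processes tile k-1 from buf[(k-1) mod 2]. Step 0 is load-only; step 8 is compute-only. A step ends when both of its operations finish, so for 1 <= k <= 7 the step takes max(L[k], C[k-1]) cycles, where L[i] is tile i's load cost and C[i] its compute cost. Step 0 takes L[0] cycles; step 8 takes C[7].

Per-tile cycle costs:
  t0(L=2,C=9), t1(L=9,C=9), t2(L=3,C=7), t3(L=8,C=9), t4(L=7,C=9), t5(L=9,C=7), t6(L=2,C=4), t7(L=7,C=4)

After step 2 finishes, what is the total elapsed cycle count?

end_cycle[2] = 20

k=0 load=t0/2c comp=- wait=2 total=2
k=1 load=t1/9c comp=t0/9c wait=9 total=11
k=2 load=t2/3c comp=t1/9c wait=9 total=20
k=3 load=t3/8c comp=t2/7c wait=8 total=28
k=4 load=t4/7c comp=t3/9c wait=9 total=37
k=5 load=t5/9c comp=t4/9c wait=9 total=46
k=6 load=t6/2c comp=t5/7c wait=7 total=53
k=7 load=t7/7c comp=t6/4c wait=7 total=60
k=8 load=- comp=t7/4c wait=4 total=64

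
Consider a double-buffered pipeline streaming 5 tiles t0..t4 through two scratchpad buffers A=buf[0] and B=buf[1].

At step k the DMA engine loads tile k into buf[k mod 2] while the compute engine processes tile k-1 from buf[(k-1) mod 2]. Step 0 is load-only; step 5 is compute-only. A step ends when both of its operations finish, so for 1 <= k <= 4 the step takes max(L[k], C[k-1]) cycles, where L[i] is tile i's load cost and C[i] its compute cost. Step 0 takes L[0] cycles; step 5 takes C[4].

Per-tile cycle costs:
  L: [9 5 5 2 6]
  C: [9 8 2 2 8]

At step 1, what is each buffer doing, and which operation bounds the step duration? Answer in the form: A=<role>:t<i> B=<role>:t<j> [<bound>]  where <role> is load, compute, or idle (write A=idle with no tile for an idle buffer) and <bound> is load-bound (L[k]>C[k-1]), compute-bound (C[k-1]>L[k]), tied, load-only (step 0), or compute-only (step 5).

k=0 load=t0/9c comp=- wait=9 total=9
k=1 load=t1/5c comp=t0/9c wait=9 total=18
k=2 load=t2/5c comp=t1/8c wait=8 total=26
k=3 load=t3/2c comp=t2/2c wait=2 total=28
k=4 load=t4/6c comp=t3/2c wait=6 total=34
k=5 load=- comp=t4/8c wait=8 total=42

step 1: A=compute:t0 B=load:t1 [compute-bound]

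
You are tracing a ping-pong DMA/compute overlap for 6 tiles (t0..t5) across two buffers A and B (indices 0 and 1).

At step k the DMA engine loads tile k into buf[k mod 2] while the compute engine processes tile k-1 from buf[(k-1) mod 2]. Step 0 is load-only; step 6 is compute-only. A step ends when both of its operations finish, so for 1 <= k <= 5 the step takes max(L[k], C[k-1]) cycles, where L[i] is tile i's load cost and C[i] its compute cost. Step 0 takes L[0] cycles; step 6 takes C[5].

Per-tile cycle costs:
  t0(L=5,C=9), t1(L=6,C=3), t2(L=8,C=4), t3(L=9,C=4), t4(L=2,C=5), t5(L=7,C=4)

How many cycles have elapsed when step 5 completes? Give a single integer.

  0. 5=5c; end=5; A:t0 B:-
  1. max(6,9)=9c; end=14; A:t0 B:t1
  2. max(8,3)=8c; end=22; A:t2 B:t1
  3. max(9,4)=9c; end=31; A:t2 B:t3
  4. max(2,4)=4c; end=35; A:t4 B:t3
  5. max(7,5)=7c; end=42; A:t4 B:t5
  6. 4=4c; end=46; A:t4 B:t5

end_cycle[5] = 42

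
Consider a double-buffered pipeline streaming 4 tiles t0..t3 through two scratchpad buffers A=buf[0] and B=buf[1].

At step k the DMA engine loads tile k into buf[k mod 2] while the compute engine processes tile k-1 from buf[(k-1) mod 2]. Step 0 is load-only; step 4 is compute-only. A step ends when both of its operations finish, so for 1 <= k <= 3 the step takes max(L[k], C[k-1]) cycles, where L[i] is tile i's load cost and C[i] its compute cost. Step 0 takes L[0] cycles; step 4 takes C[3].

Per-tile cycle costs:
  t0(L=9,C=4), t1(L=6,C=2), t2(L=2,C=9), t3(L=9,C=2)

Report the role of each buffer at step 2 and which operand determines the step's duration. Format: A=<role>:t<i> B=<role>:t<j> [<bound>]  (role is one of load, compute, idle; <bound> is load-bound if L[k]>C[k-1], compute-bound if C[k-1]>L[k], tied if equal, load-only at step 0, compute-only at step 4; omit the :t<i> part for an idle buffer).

step 2: A=load:t2 B=compute:t1 [tied]

[0] DMA t0→A (9c) ∥ CU idle ⇒ 9c, clock 9
[1] DMA t1→B (6c) ∥ CU A:t0 (4c) ⇒ 6c, clock 15
[2] DMA t2→A (2c) ∥ CU B:t1 (2c) ⇒ 2c, clock 17
[3] DMA t3→B (9c) ∥ CU A:t2 (9c) ⇒ 9c, clock 26
[4] DMA idle ∥ CU B:t3 (2c) ⇒ 2c, clock 28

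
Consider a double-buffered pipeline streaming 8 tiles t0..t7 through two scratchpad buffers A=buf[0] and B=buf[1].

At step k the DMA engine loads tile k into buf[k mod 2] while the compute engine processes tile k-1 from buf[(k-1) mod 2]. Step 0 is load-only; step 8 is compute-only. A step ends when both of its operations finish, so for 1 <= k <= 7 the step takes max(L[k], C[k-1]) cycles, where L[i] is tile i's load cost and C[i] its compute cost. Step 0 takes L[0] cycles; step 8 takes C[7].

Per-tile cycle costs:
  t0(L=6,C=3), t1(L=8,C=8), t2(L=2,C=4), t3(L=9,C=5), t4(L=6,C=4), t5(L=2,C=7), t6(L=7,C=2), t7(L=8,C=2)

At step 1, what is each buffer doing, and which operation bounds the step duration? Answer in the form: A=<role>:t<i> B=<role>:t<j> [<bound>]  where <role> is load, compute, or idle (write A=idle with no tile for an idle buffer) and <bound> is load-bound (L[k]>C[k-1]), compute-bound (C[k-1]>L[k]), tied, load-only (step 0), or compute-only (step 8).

step 1: A=compute:t0 B=load:t1 [load-bound]

step 0: L[0]=6 → dur=6, Σ=6 | A=load:t0 B=idle [load-only]
step 1: L[1]=8 C[0]=3 → dur=8, Σ=14 | A=compute:t0 B=load:t1 [load-bound]
step 2: L[2]=2 C[1]=8 → dur=8, Σ=22 | A=load:t2 B=compute:t1 [compute-bound]
step 3: L[3]=9 C[2]=4 → dur=9, Σ=31 | A=compute:t2 B=load:t3 [load-bound]
step 4: L[4]=6 C[3]=5 → dur=6, Σ=37 | A=load:t4 B=compute:t3 [load-bound]
step 5: L[5]=2 C[4]=4 → dur=4, Σ=41 | A=compute:t4 B=load:t5 [compute-bound]
step 6: L[6]=7 C[5]=7 → dur=7, Σ=48 | A=load:t6 B=compute:t5 [tied]
step 7: L[7]=8 C[6]=2 → dur=8, Σ=56 | A=compute:t6 B=load:t7 [load-bound]
step 8: C[7]=2 → dur=2, Σ=58 | A=idle B=compute:t7 [compute-only]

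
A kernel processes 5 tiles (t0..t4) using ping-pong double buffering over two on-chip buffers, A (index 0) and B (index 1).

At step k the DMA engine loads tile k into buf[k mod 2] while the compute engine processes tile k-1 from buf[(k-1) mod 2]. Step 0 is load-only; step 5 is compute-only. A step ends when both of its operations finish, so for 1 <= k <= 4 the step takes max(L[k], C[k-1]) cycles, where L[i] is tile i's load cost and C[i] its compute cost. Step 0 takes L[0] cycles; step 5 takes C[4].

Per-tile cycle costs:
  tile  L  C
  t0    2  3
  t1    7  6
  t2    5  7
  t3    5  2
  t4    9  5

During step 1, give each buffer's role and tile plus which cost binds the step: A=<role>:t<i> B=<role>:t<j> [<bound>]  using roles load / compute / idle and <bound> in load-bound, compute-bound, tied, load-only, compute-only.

k=0 load=t0/2c comp=- wait=2 total=2
k=1 load=t1/7c comp=t0/3c wait=7 total=9
k=2 load=t2/5c comp=t1/6c wait=6 total=15
k=3 load=t3/5c comp=t2/7c wait=7 total=22
k=4 load=t4/9c comp=t3/2c wait=9 total=31
k=5 load=- comp=t4/5c wait=5 total=36

step 1: A=compute:t0 B=load:t1 [load-bound]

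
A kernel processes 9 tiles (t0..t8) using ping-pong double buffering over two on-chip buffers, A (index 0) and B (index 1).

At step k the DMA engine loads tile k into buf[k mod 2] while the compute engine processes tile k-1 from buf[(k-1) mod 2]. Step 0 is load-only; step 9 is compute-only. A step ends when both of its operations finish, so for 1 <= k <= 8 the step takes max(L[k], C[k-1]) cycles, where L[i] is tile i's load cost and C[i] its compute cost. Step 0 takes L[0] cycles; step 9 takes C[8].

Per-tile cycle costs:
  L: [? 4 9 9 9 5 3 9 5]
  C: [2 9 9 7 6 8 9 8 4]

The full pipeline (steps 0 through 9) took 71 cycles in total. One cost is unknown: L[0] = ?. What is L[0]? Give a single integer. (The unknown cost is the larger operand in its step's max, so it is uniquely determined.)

step 0: dur = L[0]=? = L[0]  (unknown; binding)
step 1: dur = max(L[1]=4, C[0]=2) = 4
step 2: dur = max(L[2]=9, C[1]=9) = 9
step 3: dur = max(L[3]=9, C[2]=9) = 9
step 4: dur = max(L[4]=9, C[3]=7) = 9
step 5: dur = max(L[5]=5, C[4]=6) = 6
step 6: dur = max(L[6]=3, C[5]=8) = 8
step 7: dur = max(L[7]=9, C[6]=9) = 9
step 8: dur = max(L[8]=5, C[7]=8) = 8
step 9: dur = C[8]=4 = 4
sum of known step durations = 66
dur[0] = total - known = 71 - 66 = 5
L[0] is the binding max in step 0, so L[0] = dur[0] = 5

L[0] = 5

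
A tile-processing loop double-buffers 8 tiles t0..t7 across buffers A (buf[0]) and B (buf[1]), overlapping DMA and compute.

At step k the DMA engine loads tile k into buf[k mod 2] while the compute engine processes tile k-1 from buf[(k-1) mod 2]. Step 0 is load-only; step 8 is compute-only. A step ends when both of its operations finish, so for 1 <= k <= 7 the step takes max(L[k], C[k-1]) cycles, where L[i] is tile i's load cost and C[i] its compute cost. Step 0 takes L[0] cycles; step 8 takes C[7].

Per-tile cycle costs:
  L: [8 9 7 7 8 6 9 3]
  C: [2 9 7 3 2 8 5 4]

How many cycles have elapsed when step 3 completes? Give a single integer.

step 0: L[0]=8 → dur=8, Σ=8 | A=load:t0 B=idle [load-only]
step 1: L[1]=9 C[0]=2 → dur=9, Σ=17 | A=compute:t0 B=load:t1 [load-bound]
step 2: L[2]=7 C[1]=9 → dur=9, Σ=26 | A=load:t2 B=compute:t1 [compute-bound]
step 3: L[3]=7 C[2]=7 → dur=7, Σ=33 | A=compute:t2 B=load:t3 [tied]
step 4: L[4]=8 C[3]=3 → dur=8, Σ=41 | A=load:t4 B=compute:t3 [load-bound]
step 5: L[5]=6 C[4]=2 → dur=6, Σ=47 | A=compute:t4 B=load:t5 [load-bound]
step 6: L[6]=9 C[5]=8 → dur=9, Σ=56 | A=load:t6 B=compute:t5 [load-bound]
step 7: L[7]=3 C[6]=5 → dur=5, Σ=61 | A=compute:t6 B=load:t7 [compute-bound]
step 8: C[7]=4 → dur=4, Σ=65 | A=idle B=compute:t7 [compute-only]

end_cycle[3] = 33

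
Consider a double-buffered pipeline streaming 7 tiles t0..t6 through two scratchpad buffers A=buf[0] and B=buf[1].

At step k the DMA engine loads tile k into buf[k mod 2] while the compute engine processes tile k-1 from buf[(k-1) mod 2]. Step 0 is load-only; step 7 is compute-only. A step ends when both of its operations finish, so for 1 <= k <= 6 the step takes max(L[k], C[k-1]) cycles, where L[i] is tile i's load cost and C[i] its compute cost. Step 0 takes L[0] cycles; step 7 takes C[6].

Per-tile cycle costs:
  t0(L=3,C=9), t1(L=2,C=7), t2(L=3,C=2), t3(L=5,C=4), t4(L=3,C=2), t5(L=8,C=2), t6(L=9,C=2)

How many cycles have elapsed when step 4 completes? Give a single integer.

  0. 3=3c; end=3; A:t0 B:-
  1. max(2,9)=9c; end=12; A:t0 B:t1
  2. max(3,7)=7c; end=19; A:t2 B:t1
  3. max(5,2)=5c; end=24; A:t2 B:t3
  4. max(3,4)=4c; end=28; A:t4 B:t3
  5. max(8,2)=8c; end=36; A:t4 B:t5
  6. max(9,2)=9c; end=45; A:t6 B:t5
  7. 2=2c; end=47; A:t6 B:t5

end_cycle[4] = 28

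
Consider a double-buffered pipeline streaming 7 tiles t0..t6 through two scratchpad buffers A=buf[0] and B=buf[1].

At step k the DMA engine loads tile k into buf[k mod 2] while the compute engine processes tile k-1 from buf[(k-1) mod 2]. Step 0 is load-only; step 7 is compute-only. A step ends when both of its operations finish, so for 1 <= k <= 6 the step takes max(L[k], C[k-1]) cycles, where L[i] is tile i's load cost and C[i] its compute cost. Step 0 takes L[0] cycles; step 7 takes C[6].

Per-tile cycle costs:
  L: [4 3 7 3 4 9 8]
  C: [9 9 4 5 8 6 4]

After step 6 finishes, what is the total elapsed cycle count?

[0] DMA t0→A (4c) ∥ CU idle ⇒ 4c, clock 4
[1] DMA t1→B (3c) ∥ CU A:t0 (9c) ⇒ 9c, clock 13
[2] DMA t2→A (7c) ∥ CU B:t1 (9c) ⇒ 9c, clock 22
[3] DMA t3→B (3c) ∥ CU A:t2 (4c) ⇒ 4c, clock 26
[4] DMA t4→A (4c) ∥ CU B:t3 (5c) ⇒ 5c, clock 31
[5] DMA t5→B (9c) ∥ CU A:t4 (8c) ⇒ 9c, clock 40
[6] DMA t6→A (8c) ∥ CU B:t5 (6c) ⇒ 8c, clock 48
[7] DMA idle ∥ CU A:t6 (4c) ⇒ 4c, clock 52

end_cycle[6] = 48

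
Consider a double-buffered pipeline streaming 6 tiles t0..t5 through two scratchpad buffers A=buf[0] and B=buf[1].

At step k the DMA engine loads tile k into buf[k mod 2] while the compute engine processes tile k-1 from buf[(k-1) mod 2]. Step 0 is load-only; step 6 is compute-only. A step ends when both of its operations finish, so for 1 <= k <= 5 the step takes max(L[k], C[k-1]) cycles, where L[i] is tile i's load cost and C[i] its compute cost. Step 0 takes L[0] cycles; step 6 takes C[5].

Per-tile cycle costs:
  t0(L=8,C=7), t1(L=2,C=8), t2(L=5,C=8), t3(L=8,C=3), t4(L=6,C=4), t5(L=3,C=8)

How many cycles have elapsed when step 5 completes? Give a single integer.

end_cycle[5] = 41

  0. 8=8c; end=8; A:t0 B:-
  1. max(2,7)=7c; end=15; A:t0 B:t1
  2. max(5,8)=8c; end=23; A:t2 B:t1
  3. max(8,8)=8c; end=31; A:t2 B:t3
  4. max(6,3)=6c; end=37; A:t4 B:t3
  5. max(3,4)=4c; end=41; A:t4 B:t5
  6. 8=8c; end=49; A:t4 B:t5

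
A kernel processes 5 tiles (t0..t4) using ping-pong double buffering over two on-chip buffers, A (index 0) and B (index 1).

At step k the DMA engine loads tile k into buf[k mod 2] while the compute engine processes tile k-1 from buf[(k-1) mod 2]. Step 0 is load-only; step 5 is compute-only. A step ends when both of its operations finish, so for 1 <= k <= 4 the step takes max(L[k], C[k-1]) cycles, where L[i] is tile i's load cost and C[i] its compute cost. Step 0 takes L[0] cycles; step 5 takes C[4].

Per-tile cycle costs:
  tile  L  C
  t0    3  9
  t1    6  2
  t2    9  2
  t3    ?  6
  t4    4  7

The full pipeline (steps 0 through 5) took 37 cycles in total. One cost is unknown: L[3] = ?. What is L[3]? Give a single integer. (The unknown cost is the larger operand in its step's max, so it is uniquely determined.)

L[3] = 3

step 0 = dur = L[0]=3 = 3
step 1 = dur = max(L[1]=6, C[0]=9) = 9
step 2 = dur = max(L[2]=9, C[1]=2) = 9
step 3 = dur = max(L[3]=?, C[2]=2) = L[3]  (unknown; binding)
step 4 = dur = max(L[4]=4, C[3]=6) = 6
step 5 = dur = C[4]=7 = 7
sum of known step durations = 34
dur[3] = total - known = 37 - 34 = 3
L[3] is the binding max in step 3, so L[3] = dur[3] = 3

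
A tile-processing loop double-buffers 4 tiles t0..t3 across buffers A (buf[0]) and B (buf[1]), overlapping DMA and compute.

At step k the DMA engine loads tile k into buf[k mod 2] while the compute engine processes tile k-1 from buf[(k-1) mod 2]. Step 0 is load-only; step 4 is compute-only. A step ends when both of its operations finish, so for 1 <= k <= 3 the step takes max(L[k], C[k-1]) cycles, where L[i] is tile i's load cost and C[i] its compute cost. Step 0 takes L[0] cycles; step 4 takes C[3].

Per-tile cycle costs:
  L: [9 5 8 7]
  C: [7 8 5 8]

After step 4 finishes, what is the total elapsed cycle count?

k=0 load=t0/9c comp=- wait=9 total=9
k=1 load=t1/5c comp=t0/7c wait=7 total=16
k=2 load=t2/8c comp=t1/8c wait=8 total=24
k=3 load=t3/7c comp=t2/5c wait=7 total=31
k=4 load=- comp=t3/8c wait=8 total=39

end_cycle[4] = 39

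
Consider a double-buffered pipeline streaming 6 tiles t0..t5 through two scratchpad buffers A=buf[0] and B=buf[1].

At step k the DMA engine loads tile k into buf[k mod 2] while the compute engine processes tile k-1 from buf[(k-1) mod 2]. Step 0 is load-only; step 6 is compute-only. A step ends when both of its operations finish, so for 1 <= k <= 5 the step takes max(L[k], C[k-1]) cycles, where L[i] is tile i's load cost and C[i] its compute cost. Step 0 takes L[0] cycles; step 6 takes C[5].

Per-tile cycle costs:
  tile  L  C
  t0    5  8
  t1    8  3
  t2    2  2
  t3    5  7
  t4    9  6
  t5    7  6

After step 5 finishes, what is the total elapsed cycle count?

k=0 load=t0/5c comp=- wait=5 total=5
k=1 load=t1/8c comp=t0/8c wait=8 total=13
k=2 load=t2/2c comp=t1/3c wait=3 total=16
k=3 load=t3/5c comp=t2/2c wait=5 total=21
k=4 load=t4/9c comp=t3/7c wait=9 total=30
k=5 load=t5/7c comp=t4/6c wait=7 total=37
k=6 load=- comp=t5/6c wait=6 total=43

end_cycle[5] = 37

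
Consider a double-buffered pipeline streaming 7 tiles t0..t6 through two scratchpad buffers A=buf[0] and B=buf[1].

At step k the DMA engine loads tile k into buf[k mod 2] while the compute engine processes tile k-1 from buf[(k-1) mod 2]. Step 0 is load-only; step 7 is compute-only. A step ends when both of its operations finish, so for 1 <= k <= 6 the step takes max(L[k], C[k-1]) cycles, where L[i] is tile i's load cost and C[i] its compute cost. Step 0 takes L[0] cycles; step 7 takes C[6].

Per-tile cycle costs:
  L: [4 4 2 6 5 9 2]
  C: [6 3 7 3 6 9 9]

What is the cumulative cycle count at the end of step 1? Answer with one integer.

k=0 load=t0/4c comp=- wait=4 total=4
k=1 load=t1/4c comp=t0/6c wait=6 total=10
k=2 load=t2/2c comp=t1/3c wait=3 total=13
k=3 load=t3/6c comp=t2/7c wait=7 total=20
k=4 load=t4/5c comp=t3/3c wait=5 total=25
k=5 load=t5/9c comp=t4/6c wait=9 total=34
k=6 load=t6/2c comp=t5/9c wait=9 total=43
k=7 load=- comp=t6/9c wait=9 total=52

end_cycle[1] = 10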